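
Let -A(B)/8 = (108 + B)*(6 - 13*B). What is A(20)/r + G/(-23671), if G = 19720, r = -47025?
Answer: -7084065416/1113128775 ≈ -6.3641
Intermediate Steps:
A(B) = -8*(6 - 13*B)*(108 + B) (A(B) = -8*(108 + B)*(6 - 13*B) = -8*(6 - 13*B)*(108 + B))
A(20)/r + G/(-23671) = (-5184 + 104*20**2 + 11184*20)/(-47025) + 19720/(-23671) = (-5184 + 104*400 + 223680)*(-1/47025) + 19720*(-1/23671) = (-5184 + 41600 + 223680)*(-1/47025) - 19720/23671 = 260096*(-1/47025) - 19720/23671 = -260096/47025 - 19720/23671 = -7084065416/1113128775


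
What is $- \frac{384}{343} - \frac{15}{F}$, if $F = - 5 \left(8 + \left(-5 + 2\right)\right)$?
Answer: $- \frac{891}{1715} \approx -0.51953$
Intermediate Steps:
$F = -25$ ($F = - 5 \left(8 - 3\right) = \left(-5\right) 5 = -25$)
$- \frac{384}{343} - \frac{15}{F} = - \frac{384}{343} - \frac{15}{-25} = \left(-384\right) \frac{1}{343} - - \frac{3}{5} = - \frac{384}{343} + \frac{3}{5} = - \frac{891}{1715}$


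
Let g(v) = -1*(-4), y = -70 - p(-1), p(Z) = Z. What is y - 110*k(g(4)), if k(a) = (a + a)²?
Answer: -7109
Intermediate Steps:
y = -69 (y = -70 - 1*(-1) = -70 + 1 = -69)
g(v) = 4
k(a) = 4*a² (k(a) = (2*a)² = 4*a²)
y - 110*k(g(4)) = -69 - 440*4² = -69 - 440*16 = -69 - 110*64 = -69 - 7040 = -7109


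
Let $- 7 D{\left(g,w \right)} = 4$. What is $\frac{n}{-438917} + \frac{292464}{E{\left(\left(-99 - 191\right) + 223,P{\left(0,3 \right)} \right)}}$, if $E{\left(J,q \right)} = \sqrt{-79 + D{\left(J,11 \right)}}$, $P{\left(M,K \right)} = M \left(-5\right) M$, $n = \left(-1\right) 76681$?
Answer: $\frac{76681}{438917} - \frac{292464 i \sqrt{3899}}{557} \approx 0.17471 - 32786.0 i$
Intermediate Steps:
$D{\left(g,w \right)} = - \frac{4}{7}$ ($D{\left(g,w \right)} = \left(- \frac{1}{7}\right) 4 = - \frac{4}{7}$)
$n = -76681$
$P{\left(M,K \right)} = - 5 M^{2}$ ($P{\left(M,K \right)} = - 5 M M = - 5 M^{2}$)
$E{\left(J,q \right)} = \frac{i \sqrt{3899}}{7}$ ($E{\left(J,q \right)} = \sqrt{-79 - \frac{4}{7}} = \sqrt{- \frac{557}{7}} = \frac{i \sqrt{3899}}{7}$)
$\frac{n}{-438917} + \frac{292464}{E{\left(\left(-99 - 191\right) + 223,P{\left(0,3 \right)} \right)}} = - \frac{76681}{-438917} + \frac{292464}{\frac{1}{7} i \sqrt{3899}} = \left(-76681\right) \left(- \frac{1}{438917}\right) + 292464 \left(- \frac{i \sqrt{3899}}{557}\right) = \frac{76681}{438917} - \frac{292464 i \sqrt{3899}}{557}$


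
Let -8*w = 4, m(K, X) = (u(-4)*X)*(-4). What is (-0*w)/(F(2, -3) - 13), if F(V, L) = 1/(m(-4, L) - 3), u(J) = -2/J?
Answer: 0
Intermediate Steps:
m(K, X) = -2*X (m(K, X) = ((-2/(-4))*X)*(-4) = ((-2*(-1/4))*X)*(-4) = (X/2)*(-4) = -2*X)
w = -1/2 (w = -1/8*4 = -1/2 ≈ -0.50000)
F(V, L) = 1/(-3 - 2*L) (F(V, L) = 1/(-2*L - 3) = 1/(-3 - 2*L))
(-0*w)/(F(2, -3) - 13) = (-0*(-1)/2)/(-1/(3 + 2*(-3)) - 13) = (-4*0)/(-1/(3 - 6) - 13) = 0/(-1/(-3) - 13) = 0/(-1*(-1/3) - 13) = 0/(1/3 - 13) = 0/(-38/3) = 0*(-3/38) = 0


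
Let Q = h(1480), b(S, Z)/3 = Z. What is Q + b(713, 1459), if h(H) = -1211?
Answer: 3166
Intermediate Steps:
b(S, Z) = 3*Z
Q = -1211
Q + b(713, 1459) = -1211 + 3*1459 = -1211 + 4377 = 3166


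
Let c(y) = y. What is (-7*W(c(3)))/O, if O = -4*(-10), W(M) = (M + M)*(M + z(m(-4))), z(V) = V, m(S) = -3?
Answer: 0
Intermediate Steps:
W(M) = 2*M*(-3 + M) (W(M) = (M + M)*(M - 3) = (2*M)*(-3 + M) = 2*M*(-3 + M))
O = 40
(-7*W(c(3)))/O = -14*3*(-3 + 3)/40 = -14*3*0*(1/40) = -7*0*(1/40) = 0*(1/40) = 0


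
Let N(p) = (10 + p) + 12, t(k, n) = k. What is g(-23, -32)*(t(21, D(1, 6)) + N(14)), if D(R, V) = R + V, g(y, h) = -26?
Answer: -1482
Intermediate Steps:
N(p) = 22 + p
g(-23, -32)*(t(21, D(1, 6)) + N(14)) = -26*(21 + (22 + 14)) = -26*(21 + 36) = -26*57 = -1482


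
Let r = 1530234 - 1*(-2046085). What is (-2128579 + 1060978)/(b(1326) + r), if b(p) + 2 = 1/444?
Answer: -474014844/1587884749 ≈ -0.29852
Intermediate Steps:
r = 3576319 (r = 1530234 + 2046085 = 3576319)
b(p) = -887/444 (b(p) = -2 + 1/444 = -887/444)
(-2128579 + 1060978)/(b(1326) + r) = (-2128579 + 1060978)/(-887/444 + 3576319) = -1067601/1587884749/444 = -1067601*444/1587884749 = -474014844/1587884749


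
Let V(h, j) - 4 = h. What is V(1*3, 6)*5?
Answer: 35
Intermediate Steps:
V(h, j) = 4 + h
V(1*3, 6)*5 = (4 + 1*3)*5 = (4 + 3)*5 = 7*5 = 35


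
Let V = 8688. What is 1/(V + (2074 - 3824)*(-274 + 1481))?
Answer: -1/2103562 ≈ -4.7538e-7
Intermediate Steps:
1/(V + (2074 - 3824)*(-274 + 1481)) = 1/(8688 + (2074 - 3824)*(-274 + 1481)) = 1/(8688 - 1750*1207) = 1/(8688 - 2112250) = 1/(-2103562) = -1/2103562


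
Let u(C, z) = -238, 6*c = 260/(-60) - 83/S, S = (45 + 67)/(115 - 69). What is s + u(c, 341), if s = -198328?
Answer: -198566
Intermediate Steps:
S = 56/23 (S = 112/46 = 112*(1/46) = 56/23 ≈ 2.4348)
c = -6455/1008 (c = (260/(-60) - 83/56/23)/6 = (260*(-1/60) - 83*23/56)/6 = (-13/3 - 1909/56)/6 = (1/6)*(-6455/168) = -6455/1008 ≈ -6.4038)
s + u(c, 341) = -198328 - 238 = -198566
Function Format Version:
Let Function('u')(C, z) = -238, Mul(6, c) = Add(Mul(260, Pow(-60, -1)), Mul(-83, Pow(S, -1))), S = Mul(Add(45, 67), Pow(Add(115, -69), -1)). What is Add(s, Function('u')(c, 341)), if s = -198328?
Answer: -198566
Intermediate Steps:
S = Rational(56, 23) (S = Mul(112, Pow(46, -1)) = Mul(112, Rational(1, 46)) = Rational(56, 23) ≈ 2.4348)
c = Rational(-6455, 1008) (c = Mul(Rational(1, 6), Add(Mul(260, Pow(-60, -1)), Mul(-83, Pow(Rational(56, 23), -1)))) = Mul(Rational(1, 6), Add(Mul(260, Rational(-1, 60)), Mul(-83, Rational(23, 56)))) = Mul(Rational(1, 6), Add(Rational(-13, 3), Rational(-1909, 56))) = Mul(Rational(1, 6), Rational(-6455, 168)) = Rational(-6455, 1008) ≈ -6.4038)
Add(s, Function('u')(c, 341)) = Add(-198328, -238) = -198566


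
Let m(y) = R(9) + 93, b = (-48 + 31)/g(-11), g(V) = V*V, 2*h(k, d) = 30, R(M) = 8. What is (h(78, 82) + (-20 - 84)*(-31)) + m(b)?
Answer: 3340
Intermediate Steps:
h(k, d) = 15 (h(k, d) = (½)*30 = 15)
g(V) = V²
b = -17/121 (b = (-48 + 31)/((-11)²) = -17/121 ≈ -0.14050)
m(y) = 101 (m(y) = 8 + 93 = 101)
(h(78, 82) + (-20 - 84)*(-31)) + m(b) = (15 + (-20 - 84)*(-31)) + 101 = (15 - 104*(-31)) + 101 = (15 + 3224) + 101 = 3239 + 101 = 3340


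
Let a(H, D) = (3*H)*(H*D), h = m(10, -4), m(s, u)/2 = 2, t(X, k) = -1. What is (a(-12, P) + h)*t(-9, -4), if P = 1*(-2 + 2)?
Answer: -4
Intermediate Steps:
m(s, u) = 4 (m(s, u) = 2*2 = 4)
h = 4
P = 0 (P = 1*0 = 0)
a(H, D) = 3*D*H² (a(H, D) = (3*H)*(D*H) = 3*D*H²)
(a(-12, P) + h)*t(-9, -4) = (3*0*(-12)² + 4)*(-1) = (3*0*144 + 4)*(-1) = (0 + 4)*(-1) = 4*(-1) = -4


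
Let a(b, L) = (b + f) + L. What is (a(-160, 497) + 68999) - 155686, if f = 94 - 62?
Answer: -86318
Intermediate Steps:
f = 32
a(b, L) = 32 + L + b (a(b, L) = (b + 32) + L = (32 + b) + L = 32 + L + b)
(a(-160, 497) + 68999) - 155686 = ((32 + 497 - 160) + 68999) - 155686 = (369 + 68999) - 155686 = 69368 - 155686 = -86318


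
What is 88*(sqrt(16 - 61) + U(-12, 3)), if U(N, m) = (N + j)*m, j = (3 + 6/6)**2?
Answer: 1056 + 264*I*sqrt(5) ≈ 1056.0 + 590.32*I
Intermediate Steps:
j = 16 (j = (3 + 6*(1/6))**2 = (3 + 1)**2 = 4**2 = 16)
U(N, m) = m*(16 + N) (U(N, m) = (N + 16)*m = (16 + N)*m = m*(16 + N))
88*(sqrt(16 - 61) + U(-12, 3)) = 88*(sqrt(16 - 61) + 3*(16 - 12)) = 88*(sqrt(-45) + 3*4) = 88*(3*I*sqrt(5) + 12) = 88*(12 + 3*I*sqrt(5)) = 1056 + 264*I*sqrt(5)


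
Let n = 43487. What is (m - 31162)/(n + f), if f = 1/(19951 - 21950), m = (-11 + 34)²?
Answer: -61235367/86930512 ≈ -0.70442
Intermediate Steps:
m = 529 (m = 23² = 529)
f = -1/1999 (f = 1/(-1999) = -1/1999 ≈ -0.00050025)
(m - 31162)/(n + f) = (529 - 31162)/(43487 - 1/1999) = -30633/86930512/1999 = -30633*1999/86930512 = -61235367/86930512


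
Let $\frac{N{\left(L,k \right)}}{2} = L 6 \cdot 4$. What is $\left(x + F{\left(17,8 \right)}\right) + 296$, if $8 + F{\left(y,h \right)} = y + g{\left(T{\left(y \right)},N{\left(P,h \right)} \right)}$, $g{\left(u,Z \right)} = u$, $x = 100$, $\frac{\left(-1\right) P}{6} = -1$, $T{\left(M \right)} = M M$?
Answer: $694$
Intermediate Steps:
$T{\left(M \right)} = M^{2}$
$P = 6$ ($P = \left(-6\right) \left(-1\right) = 6$)
$N{\left(L,k \right)} = 48 L$ ($N{\left(L,k \right)} = 2 L 6 \cdot 4 = 2 \cdot 6 L 4 = 2 \cdot 24 L = 48 L$)
$F{\left(y,h \right)} = -8 + y + y^{2}$ ($F{\left(y,h \right)} = -8 + \left(y + y^{2}\right) = -8 + y + y^{2}$)
$\left(x + F{\left(17,8 \right)}\right) + 296 = \left(100 + \left(-8 + 17 + 17^{2}\right)\right) + 296 = \left(100 + \left(-8 + 17 + 289\right)\right) + 296 = \left(100 + 298\right) + 296 = 398 + 296 = 694$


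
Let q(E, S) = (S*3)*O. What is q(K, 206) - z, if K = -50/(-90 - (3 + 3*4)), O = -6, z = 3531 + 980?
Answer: -8219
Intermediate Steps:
z = 4511
K = 10/21 (K = -50/(-90 - (3 + 12)) = -50/(-90 - 1*15) = -50/(-90 - 15) = -50/(-105) = -50*(-1/105) = 10/21 ≈ 0.47619)
q(E, S) = -18*S (q(E, S) = (S*3)*(-6) = (3*S)*(-6) = -18*S)
q(K, 206) - z = -18*206 - 1*4511 = -3708 - 4511 = -8219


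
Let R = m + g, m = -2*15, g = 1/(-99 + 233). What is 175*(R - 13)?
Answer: -1008175/134 ≈ -7523.7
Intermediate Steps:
g = 1/134 ≈ 0.0074627
m = -30
R = -4019/134 (R = -30 + 1/134 = -4019/134 ≈ -29.993)
175*(R - 13) = 175*(-4019/134 - 13) = 175*(-5761/134) = -1008175/134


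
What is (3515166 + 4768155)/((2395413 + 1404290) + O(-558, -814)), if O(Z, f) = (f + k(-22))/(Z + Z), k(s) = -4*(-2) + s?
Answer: 256782951/117790816 ≈ 2.1800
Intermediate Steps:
k(s) = 8 + s
O(Z, f) = (-14 + f)/(2*Z) (O(Z, f) = (f + (8 - 22))/(Z + Z) = (f - 14)/((2*Z)) = (-14 + f)*(1/(2*Z)) = (-14 + f)/(2*Z))
(3515166 + 4768155)/((2395413 + 1404290) + O(-558, -814)) = (3515166 + 4768155)/((2395413 + 1404290) + (½)*(-14 - 814)/(-558)) = 8283321/(3799703 + (½)*(-1/558)*(-828)) = 8283321/(3799703 + 23/31) = 8283321/(117790816/31) = 8283321*(31/117790816) = 256782951/117790816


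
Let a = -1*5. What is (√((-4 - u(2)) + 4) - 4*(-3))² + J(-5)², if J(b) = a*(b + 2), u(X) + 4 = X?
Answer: 371 + 24*√2 ≈ 404.94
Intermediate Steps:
u(X) = -4 + X
a = -5
J(b) = -10 - 5*b (J(b) = -5*(b + 2) = -5*(2 + b) = -10 - 5*b)
(√((-4 - u(2)) + 4) - 4*(-3))² + J(-5)² = (√((-4 - (-4 + 2)) + 4) - 4*(-3))² + (-10 - 5*(-5))² = (√((-4 - 1*(-2)) + 4) + 12)² + (-10 + 25)² = (√((-4 + 2) + 4) + 12)² + 15² = (√(-2 + 4) + 12)² + 225 = (√2 + 12)² + 225 = (12 + √2)² + 225 = 225 + (12 + √2)²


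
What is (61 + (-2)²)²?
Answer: 4225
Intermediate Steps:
(61 + (-2)²)² = (61 + 4)² = 65² = 4225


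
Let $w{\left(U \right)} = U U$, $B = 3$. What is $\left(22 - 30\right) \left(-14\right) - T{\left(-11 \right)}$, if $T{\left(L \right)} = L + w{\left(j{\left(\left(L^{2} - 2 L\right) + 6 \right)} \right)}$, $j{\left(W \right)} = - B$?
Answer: $114$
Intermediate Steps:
$j{\left(W \right)} = -3$ ($j{\left(W \right)} = \left(-1\right) 3 = -3$)
$w{\left(U \right)} = U^{2}$
$T{\left(L \right)} = 9 + L$ ($T{\left(L \right)} = L + \left(-3\right)^{2} = L + 9 = 9 + L$)
$\left(22 - 30\right) \left(-14\right) - T{\left(-11 \right)} = \left(22 - 30\right) \left(-14\right) - \left(9 - 11\right) = \left(-8\right) \left(-14\right) - -2 = 112 + 2 = 114$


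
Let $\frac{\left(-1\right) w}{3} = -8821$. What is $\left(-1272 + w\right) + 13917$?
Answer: $39108$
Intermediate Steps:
$w = 26463$ ($w = \left(-3\right) \left(-8821\right) = 26463$)
$\left(-1272 + w\right) + 13917 = \left(-1272 + 26463\right) + 13917 = 25191 + 13917 = 39108$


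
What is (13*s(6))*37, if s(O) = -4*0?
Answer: 0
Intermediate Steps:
s(O) = 0
(13*s(6))*37 = (13*0)*37 = 0*37 = 0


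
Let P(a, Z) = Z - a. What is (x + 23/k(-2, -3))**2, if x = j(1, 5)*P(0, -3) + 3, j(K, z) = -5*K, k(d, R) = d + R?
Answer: 4489/25 ≈ 179.56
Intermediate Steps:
k(d, R) = R + d
x = 18 (x = (-5*1)*(-3 - 1*0) + 3 = -5*(-3 + 0) + 3 = -5*(-3) + 3 = 15 + 3 = 18)
(x + 23/k(-2, -3))**2 = (18 + 23/(-3 - 2))**2 = (18 + 23/(-5))**2 = (18 + 23*(-1/5))**2 = (18 - 23/5)**2 = (67/5)**2 = 4489/25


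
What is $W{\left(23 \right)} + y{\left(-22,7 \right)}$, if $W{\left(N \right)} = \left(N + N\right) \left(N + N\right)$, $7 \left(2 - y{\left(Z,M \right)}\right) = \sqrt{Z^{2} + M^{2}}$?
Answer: $2118 - \frac{\sqrt{533}}{7} \approx 2114.7$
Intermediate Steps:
$y{\left(Z,M \right)} = 2 - \frac{\sqrt{M^{2} + Z^{2}}}{7}$ ($y{\left(Z,M \right)} = 2 - \frac{\sqrt{Z^{2} + M^{2}}}{7} = 2 - \frac{\sqrt{M^{2} + Z^{2}}}{7}$)
$W{\left(N \right)} = 4 N^{2}$ ($W{\left(N \right)} = 2 N 2 N = 4 N^{2}$)
$W{\left(23 \right)} + y{\left(-22,7 \right)} = 4 \cdot 23^{2} + \left(2 - \frac{\sqrt{7^{2} + \left(-22\right)^{2}}}{7}\right) = 4 \cdot 529 + \left(2 - \frac{\sqrt{49 + 484}}{7}\right) = 2116 + \left(2 - \frac{\sqrt{533}}{7}\right) = 2118 - \frac{\sqrt{533}}{7}$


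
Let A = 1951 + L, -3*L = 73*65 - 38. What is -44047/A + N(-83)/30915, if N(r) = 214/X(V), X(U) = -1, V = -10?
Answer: -1361794753/11809530 ≈ -115.31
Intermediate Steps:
L = -1569 (L = -(73*65 - 38)/3 = -(4745 - 38)/3 = -⅓*4707 = -1569)
N(r) = -214 (N(r) = 214/(-1) = 214*(-1) = -214)
A = 382 (A = 1951 - 1569 = 382)
-44047/A + N(-83)/30915 = -44047/382 - 214/30915 = -1361794753/11809530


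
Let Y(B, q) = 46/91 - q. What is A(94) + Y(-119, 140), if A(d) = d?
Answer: -4140/91 ≈ -45.495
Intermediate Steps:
Y(B, q) = 46/91 - q (Y(B, q) = 46*(1/91) - q = 46/91 - q)
A(94) + Y(-119, 140) = 94 + (46/91 - 1*140) = 94 + (46/91 - 140) = 94 - 12694/91 = -4140/91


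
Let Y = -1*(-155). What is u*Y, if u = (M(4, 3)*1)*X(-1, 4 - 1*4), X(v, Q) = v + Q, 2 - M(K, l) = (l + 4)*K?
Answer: 4030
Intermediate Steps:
M(K, l) = 2 - K*(4 + l) (M(K, l) = 2 - (l + 4)*K = 2 - (4 + l)*K = 2 - K*(4 + l))
X(v, Q) = Q + v
Y = 155
u = 26 (u = ((2 - 4*4 - 1*4*3)*1)*((4 - 1*4) - 1) = ((2 - 16 - 12)*1)*((4 - 4) - 1) = (-26*1)*(0 - 1) = -26*(-1) = 26)
u*Y = 26*155 = 4030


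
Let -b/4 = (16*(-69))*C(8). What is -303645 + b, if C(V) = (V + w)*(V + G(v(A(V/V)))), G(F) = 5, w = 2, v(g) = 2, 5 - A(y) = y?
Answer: 270435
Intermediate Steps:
A(y) = 5 - y
C(V) = (2 + V)*(5 + V) (C(V) = (V + 2)*(V + 5) = (2 + V)*(5 + V))
b = 574080 (b = -4*16*(-69)*(10 + 8² + 7*8) = -(-4416)*(10 + 64 + 56) = -(-4416)*130 = -4*(-143520) = 574080)
-303645 + b = -303645 + 574080 = 270435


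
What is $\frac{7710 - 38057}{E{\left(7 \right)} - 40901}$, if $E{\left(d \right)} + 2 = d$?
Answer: $\frac{30347}{40896} \approx 0.74205$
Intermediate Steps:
$E{\left(d \right)} = -2 + d$
$\frac{7710 - 38057}{E{\left(7 \right)} - 40901} = \frac{7710 - 38057}{\left(-2 + 7\right) - 40901} = - \frac{30347}{5 - 40901} = - \frac{30347}{-40896} = \left(-30347\right) \left(- \frac{1}{40896}\right) = \frac{30347}{40896}$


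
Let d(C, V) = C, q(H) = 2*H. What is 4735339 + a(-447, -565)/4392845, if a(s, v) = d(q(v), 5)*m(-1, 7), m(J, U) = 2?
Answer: 4160322049439/878569 ≈ 4.7353e+6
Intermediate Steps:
a(s, v) = 4*v (a(s, v) = (2*v)*2 = 4*v)
4735339 + a(-447, -565)/4392845 = 4735339 + (4*(-565))/4392845 = 4735339 - 2260*1/4392845 = 4735339 - 452/878569 = 4160322049439/878569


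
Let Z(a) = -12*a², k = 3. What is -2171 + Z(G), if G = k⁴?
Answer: -80903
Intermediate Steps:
G = 81 (G = 3⁴ = 81)
-2171 + Z(G) = -2171 - 12*81² = -2171 - 12*6561 = -2171 - 78732 = -80903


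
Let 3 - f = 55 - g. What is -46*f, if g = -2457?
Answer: 115414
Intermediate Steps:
f = -2509 (f = 3 - (55 - 1*(-2457)) = 3 - (55 + 2457) = 3 - 1*2512 = 3 - 2512 = -2509)
-46*f = -46*(-2509) = 115414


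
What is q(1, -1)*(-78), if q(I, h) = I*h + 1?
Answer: 0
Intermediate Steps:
q(I, h) = 1 + I*h
q(1, -1)*(-78) = (1 + 1*(-1))*(-78) = (1 - 1)*(-78) = 0*(-78) = 0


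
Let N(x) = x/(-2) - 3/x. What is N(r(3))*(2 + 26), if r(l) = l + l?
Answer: -98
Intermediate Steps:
r(l) = 2*l
N(x) = -3/x - x/2 (N(x) = x*(-1/2) - 3/x = -x/2 - 3/x = -3/x - x/2)
N(r(3))*(2 + 26) = (-3/(2*3) - 3)*(2 + 26) = (-3/6 - 1/2*6)*28 = (-3*1/6 - 3)*28 = (-1/2 - 3)*28 = -7/2*28 = -98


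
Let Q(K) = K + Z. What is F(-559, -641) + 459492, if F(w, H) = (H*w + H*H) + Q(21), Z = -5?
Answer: 1228708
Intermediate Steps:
Q(K) = -5 + K (Q(K) = K - 5 = -5 + K)
F(w, H) = 16 + H**2 + H*w (F(w, H) = (H*w + H*H) + (-5 + 21) = (H*w + H**2) + 16 = (H**2 + H*w) + 16 = 16 + H**2 + H*w)
F(-559, -641) + 459492 = (16 + (-641)**2 - 641*(-559)) + 459492 = (16 + 410881 + 358319) + 459492 = 769216 + 459492 = 1228708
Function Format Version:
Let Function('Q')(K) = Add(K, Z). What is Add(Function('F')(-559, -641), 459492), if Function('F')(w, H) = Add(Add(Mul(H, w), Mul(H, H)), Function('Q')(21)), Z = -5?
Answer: 1228708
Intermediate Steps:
Function('Q')(K) = Add(-5, K) (Function('Q')(K) = Add(K, -5) = Add(-5, K))
Function('F')(w, H) = Add(16, Pow(H, 2), Mul(H, w)) (Function('F')(w, H) = Add(Add(Mul(H, w), Mul(H, H)), Add(-5, 21)) = Add(Add(Mul(H, w), Pow(H, 2)), 16) = Add(Add(Pow(H, 2), Mul(H, w)), 16) = Add(16, Pow(H, 2), Mul(H, w)))
Add(Function('F')(-559, -641), 459492) = Add(Add(16, Pow(-641, 2), Mul(-641, -559)), 459492) = Add(Add(16, 410881, 358319), 459492) = Add(769216, 459492) = 1228708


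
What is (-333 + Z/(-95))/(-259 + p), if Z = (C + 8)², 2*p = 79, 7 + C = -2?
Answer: 63272/41705 ≈ 1.5171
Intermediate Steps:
C = -9 (C = -7 - 2 = -9)
p = 79/2 (p = (½)*79 = 79/2 ≈ 39.500)
Z = 1 (Z = (-9 + 8)² = (-1)² = 1)
(-333 + Z/(-95))/(-259 + p) = (-333 + 1/(-95))/(-259 + 79/2) = (-333 + 1*(-1/95))/(-439/2) = (-333 - 1/95)*(-2/439) = -31636/95*(-2/439) = 63272/41705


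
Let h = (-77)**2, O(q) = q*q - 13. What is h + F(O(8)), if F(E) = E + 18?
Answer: 5998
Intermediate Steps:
O(q) = -13 + q**2 (O(q) = q**2 - 13 = -13 + q**2)
h = 5929
F(E) = 18 + E
h + F(O(8)) = 5929 + (18 + (-13 + 8**2)) = 5929 + (18 + (-13 + 64)) = 5929 + (18 + 51) = 5929 + 69 = 5998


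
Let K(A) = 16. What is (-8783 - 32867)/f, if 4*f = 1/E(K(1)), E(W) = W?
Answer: -2665600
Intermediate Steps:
f = 1/64 (f = (1/4)/16 = (1/4)*(1/16) = 1/64 ≈ 0.015625)
(-8783 - 32867)/f = (-8783 - 32867)/(1/64) = -41650*64 = -2665600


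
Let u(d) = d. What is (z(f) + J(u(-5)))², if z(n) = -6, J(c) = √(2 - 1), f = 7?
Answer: 25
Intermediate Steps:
J(c) = 1 (J(c) = √1 = 1)
(z(f) + J(u(-5)))² = (-6 + 1)² = (-5)² = 25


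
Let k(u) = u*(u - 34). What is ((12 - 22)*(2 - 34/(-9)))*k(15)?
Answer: 49400/3 ≈ 16467.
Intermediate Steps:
k(u) = u*(-34 + u)
((12 - 22)*(2 - 34/(-9)))*k(15) = ((12 - 22)*(2 - 34/(-9)))*(15*(-34 + 15)) = (-10*(2 - 34*(-⅑)))*(15*(-19)) = -10*(2 + 34/9)*(-285) = -10*52/9*(-285) = -520/9*(-285) = 49400/3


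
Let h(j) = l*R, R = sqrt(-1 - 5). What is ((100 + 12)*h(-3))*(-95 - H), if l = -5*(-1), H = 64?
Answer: -89040*I*sqrt(6) ≈ -2.181e+5*I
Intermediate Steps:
l = 5
R = I*sqrt(6) (R = sqrt(-6) = I*sqrt(6) ≈ 2.4495*I)
h(j) = 5*I*sqrt(6) (h(j) = 5*(I*sqrt(6)) = 5*I*sqrt(6))
((100 + 12)*h(-3))*(-95 - H) = ((100 + 12)*(5*I*sqrt(6)))*(-95 - 1*64) = (112*(5*I*sqrt(6)))*(-95 - 64) = (560*I*sqrt(6))*(-159) = -89040*I*sqrt(6)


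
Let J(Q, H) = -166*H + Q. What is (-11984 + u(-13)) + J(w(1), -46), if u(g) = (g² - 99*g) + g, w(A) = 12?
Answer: -2893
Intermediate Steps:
J(Q, H) = Q - 166*H
u(g) = g² - 98*g
(-11984 + u(-13)) + J(w(1), -46) = (-11984 - 13*(-98 - 13)) + (12 - 166*(-46)) = (-11984 - 13*(-111)) + (12 + 7636) = (-11984 + 1443) + 7648 = -10541 + 7648 = -2893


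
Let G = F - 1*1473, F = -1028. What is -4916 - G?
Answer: -2415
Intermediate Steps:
G = -2501 (G = -1028 - 1*1473 = -1028 - 1473 = -2501)
-4916 - G = -4916 - 1*(-2501) = -4916 + 2501 = -2415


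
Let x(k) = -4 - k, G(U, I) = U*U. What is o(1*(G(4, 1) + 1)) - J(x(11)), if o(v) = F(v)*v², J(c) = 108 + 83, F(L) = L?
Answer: 4722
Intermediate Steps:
G(U, I) = U²
J(c) = 191
o(v) = v³ (o(v) = v*v² = v³)
o(1*(G(4, 1) + 1)) - J(x(11)) = (1*(4² + 1))³ - 1*191 = (1*(16 + 1))³ - 191 = (1*17)³ - 191 = 17³ - 191 = 4913 - 191 = 4722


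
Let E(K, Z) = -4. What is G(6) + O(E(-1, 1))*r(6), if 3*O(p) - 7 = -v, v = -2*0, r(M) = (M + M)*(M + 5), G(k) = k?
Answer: 314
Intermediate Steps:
r(M) = 2*M*(5 + M) (r(M) = (2*M)*(5 + M) = 2*M*(5 + M))
v = 0
O(p) = 7/3 (O(p) = 7/3 + (-1*0)/3 = 7/3 + (⅓)*0 = 7/3 + 0 = 7/3)
G(6) + O(E(-1, 1))*r(6) = 6 + 7*(2*6*(5 + 6))/3 = 6 + 7*(2*6*11)/3 = 6 + (7/3)*132 = 6 + 308 = 314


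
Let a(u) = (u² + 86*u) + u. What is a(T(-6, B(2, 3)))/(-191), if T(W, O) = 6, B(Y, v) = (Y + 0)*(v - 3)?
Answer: -558/191 ≈ -2.9215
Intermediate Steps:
B(Y, v) = Y*(-3 + v)
a(u) = u² + 87*u
a(T(-6, B(2, 3)))/(-191) = (6*(87 + 6))/(-191) = (6*93)*(-1/191) = 558*(-1/191) = -558/191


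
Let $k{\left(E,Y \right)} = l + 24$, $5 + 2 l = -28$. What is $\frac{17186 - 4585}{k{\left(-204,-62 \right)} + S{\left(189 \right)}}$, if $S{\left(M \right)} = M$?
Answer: $\frac{25202}{393} \approx 64.127$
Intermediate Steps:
$l = - \frac{33}{2}$ ($l = - \frac{5}{2} + \frac{1}{2} \left(-28\right) = - \frac{5}{2} - 14 = - \frac{33}{2} \approx -16.5$)
$k{\left(E,Y \right)} = \frac{15}{2}$ ($k{\left(E,Y \right)} = - \frac{33}{2} + 24 = \frac{15}{2}$)
$\frac{17186 - 4585}{k{\left(-204,-62 \right)} + S{\left(189 \right)}} = \frac{17186 - 4585}{\frac{15}{2} + 189} = \frac{12601}{\frac{393}{2}} = 12601 \cdot \frac{2}{393} = \frac{25202}{393}$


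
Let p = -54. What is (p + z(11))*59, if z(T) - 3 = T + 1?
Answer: -2301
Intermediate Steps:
z(T) = 4 + T (z(T) = 3 + (T + 1) = 3 + (1 + T) = 4 + T)
(p + z(11))*59 = (-54 + (4 + 11))*59 = (-54 + 15)*59 = -39*59 = -2301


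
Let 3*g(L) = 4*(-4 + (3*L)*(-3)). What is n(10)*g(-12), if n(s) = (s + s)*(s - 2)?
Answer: 66560/3 ≈ 22187.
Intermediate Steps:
n(s) = 2*s*(-2 + s) (n(s) = (2*s)*(-2 + s) = 2*s*(-2 + s))
g(L) = -16/3 - 12*L (g(L) = (4*(-4 + (3*L)*(-3)))/3 = (4*(-4 - 9*L))/3 = (-16 - 36*L)/3 = -16/3 - 12*L)
n(10)*g(-12) = (2*10*(-2 + 10))*(-16/3 - 12*(-12)) = (2*10*8)*(-16/3 + 144) = 160*(416/3) = 66560/3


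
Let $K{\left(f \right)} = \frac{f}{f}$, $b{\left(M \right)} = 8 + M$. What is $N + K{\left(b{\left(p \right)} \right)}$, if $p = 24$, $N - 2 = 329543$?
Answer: $329546$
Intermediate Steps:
$N = 329545$ ($N = 2 + 329543 = 329545$)
$K{\left(f \right)} = 1$
$N + K{\left(b{\left(p \right)} \right)} = 329545 + 1 = 329546$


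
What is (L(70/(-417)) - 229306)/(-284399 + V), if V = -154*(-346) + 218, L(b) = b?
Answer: 95620672/96284049 ≈ 0.99311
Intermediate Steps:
V = 53502 (V = 53284 + 218 = 53502)
(L(70/(-417)) - 229306)/(-284399 + V) = (70/(-417) - 229306)/(-284399 + 53502) = (70*(-1/417) - 229306)/(-230897) = (-70/417 - 229306)*(-1/230897) = -95620672/417*(-1/230897) = 95620672/96284049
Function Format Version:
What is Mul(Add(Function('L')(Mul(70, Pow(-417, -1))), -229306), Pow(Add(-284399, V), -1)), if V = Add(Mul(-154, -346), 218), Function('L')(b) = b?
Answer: Rational(95620672, 96284049) ≈ 0.99311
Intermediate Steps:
V = 53502 (V = Add(53284, 218) = 53502)
Mul(Add(Function('L')(Mul(70, Pow(-417, -1))), -229306), Pow(Add(-284399, V), -1)) = Mul(Add(Mul(70, Pow(-417, -1)), -229306), Pow(Add(-284399, 53502), -1)) = Mul(Add(Mul(70, Rational(-1, 417)), -229306), Pow(-230897, -1)) = Mul(Add(Rational(-70, 417), -229306), Rational(-1, 230897)) = Mul(Rational(-95620672, 417), Rational(-1, 230897)) = Rational(95620672, 96284049)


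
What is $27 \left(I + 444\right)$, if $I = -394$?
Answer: $1350$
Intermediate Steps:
$27 \left(I + 444\right) = 27 \left(-394 + 444\right) = 27 \cdot 50 = 1350$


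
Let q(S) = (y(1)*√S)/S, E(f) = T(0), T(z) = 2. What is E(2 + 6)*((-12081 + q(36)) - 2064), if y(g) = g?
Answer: -84869/3 ≈ -28290.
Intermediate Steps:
E(f) = 2
q(S) = S^(-½) (q(S) = (1*√S)/S = √S/S = S^(-½))
E(2 + 6)*((-12081 + q(36)) - 2064) = 2*((-12081 + 36^(-½)) - 2064) = 2*((-12081 + ⅙) - 2064) = 2*(-72485/6 - 2064) = 2*(-84869/6) = -84869/3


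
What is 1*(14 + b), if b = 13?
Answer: 27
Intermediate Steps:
1*(14 + b) = 1*(14 + 13) = 1*27 = 27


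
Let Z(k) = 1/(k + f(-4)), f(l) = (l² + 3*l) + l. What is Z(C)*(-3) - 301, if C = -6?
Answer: -601/2 ≈ -300.50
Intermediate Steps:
f(l) = l² + 4*l
Z(k) = 1/k (Z(k) = 1/(k - 4*(4 - 4)) = 1/(k - 4*0) = 1/(k + 0) = 1/k)
Z(C)*(-3) - 301 = -3/(-6) - 301 = -⅙*(-3) - 301 = ½ - 301 = -601/2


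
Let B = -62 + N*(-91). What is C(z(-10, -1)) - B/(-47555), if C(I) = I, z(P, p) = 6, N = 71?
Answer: 278807/47555 ≈ 5.8628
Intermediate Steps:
B = -6523 (B = -62 + 71*(-91) = -62 - 6461 = -6523)
C(z(-10, -1)) - B/(-47555) = 6 - (-6523)/(-47555) = 6 - (-6523)*(-1)/47555 = 6 - 1*6523/47555 = 6 - 6523/47555 = 278807/47555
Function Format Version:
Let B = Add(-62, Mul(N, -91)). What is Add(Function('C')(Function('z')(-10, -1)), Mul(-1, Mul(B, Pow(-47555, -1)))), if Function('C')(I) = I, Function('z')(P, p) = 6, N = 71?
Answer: Rational(278807, 47555) ≈ 5.8628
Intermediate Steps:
B = -6523 (B = Add(-62, Mul(71, -91)) = Add(-62, -6461) = -6523)
Add(Function('C')(Function('z')(-10, -1)), Mul(-1, Mul(B, Pow(-47555, -1)))) = Add(6, Mul(-1, Mul(-6523, Pow(-47555, -1)))) = Add(6, Mul(-1, Mul(-6523, Rational(-1, 47555)))) = Add(6, Mul(-1, Rational(6523, 47555))) = Add(6, Rational(-6523, 47555)) = Rational(278807, 47555)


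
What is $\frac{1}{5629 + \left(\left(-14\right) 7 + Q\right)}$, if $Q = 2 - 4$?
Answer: $\frac{1}{5529} \approx 0.00018086$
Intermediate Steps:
$Q = -2$ ($Q = 2 - 4 = -2$)
$\frac{1}{5629 + \left(\left(-14\right) 7 + Q\right)} = \frac{1}{5629 - 100} = \frac{1}{5529}$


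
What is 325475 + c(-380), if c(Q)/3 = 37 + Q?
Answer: 324446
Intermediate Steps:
c(Q) = 111 + 3*Q (c(Q) = 3*(37 + Q) = 111 + 3*Q)
325475 + c(-380) = 325475 + (111 + 3*(-380)) = 325475 + (111 - 1140) = 325475 - 1029 = 324446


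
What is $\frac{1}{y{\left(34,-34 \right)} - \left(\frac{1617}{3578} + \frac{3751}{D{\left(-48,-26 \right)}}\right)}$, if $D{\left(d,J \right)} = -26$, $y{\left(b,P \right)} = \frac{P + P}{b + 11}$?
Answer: $\frac{1046565}{148932679} \approx 0.0070271$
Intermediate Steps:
$y{\left(b,P \right)} = \frac{2 P}{11 + b}$
$\frac{1}{y{\left(34,-34 \right)} - \left(\frac{1617}{3578} + \frac{3751}{D{\left(-48,-26 \right)}}\right)} = \frac{1}{2 \left(-34\right) \frac{1}{11 + 34} - \left(- \frac{3751}{26} + \frac{1617}{3578}\right)} = \frac{1}{2 \left(-34\right) \frac{1}{45} - - \frac{3344759}{23257}} = \frac{1}{2 \left(-34\right) \frac{1}{45} + \left(- \frac{1617}{3578} + \frac{3751}{26}\right)} = \frac{1}{- \frac{68}{45} + \frac{3344759}{23257}} = \frac{1}{\frac{148932679}{1046565}} = \frac{1046565}{148932679}$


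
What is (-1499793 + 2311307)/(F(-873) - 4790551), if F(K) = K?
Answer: -36887/217792 ≈ -0.16937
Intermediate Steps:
(-1499793 + 2311307)/(F(-873) - 4790551) = (-1499793 + 2311307)/(-873 - 4790551) = 811514/(-4791424) = 811514*(-1/4791424) = -36887/217792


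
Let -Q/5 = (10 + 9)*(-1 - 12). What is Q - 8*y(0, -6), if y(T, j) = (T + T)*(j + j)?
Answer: 1235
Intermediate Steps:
y(T, j) = 4*T*j (y(T, j) = (2*T)*(2*j) = 4*T*j)
Q = 1235 (Q = -5*(10 + 9)*(-1 - 12) = -95*(-13) = -5*(-247) = 1235)
Q - 8*y(0, -6) = 1235 - 32*0*(-6) = 1235 - 8*0 = 1235 + 0 = 1235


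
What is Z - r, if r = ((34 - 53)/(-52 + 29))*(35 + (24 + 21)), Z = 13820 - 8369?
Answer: 123853/23 ≈ 5384.9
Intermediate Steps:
Z = 5451
r = 1520/23 (r = (-19/(-23))*(35 + 45) = -19*(-1/23)*80 = (19/23)*80 = 1520/23 ≈ 66.087)
Z - r = 5451 - 1*1520/23 = 5451 - 1520/23 = 123853/23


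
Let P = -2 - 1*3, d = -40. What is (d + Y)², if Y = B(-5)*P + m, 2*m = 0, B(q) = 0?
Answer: 1600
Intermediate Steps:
m = 0 (m = (½)*0 = 0)
P = -5 (P = -2 - 3 = -5)
Y = 0 (Y = 0*(-5) + 0 = 0 + 0 = 0)
(d + Y)² = (-40 + 0)² = (-40)² = 1600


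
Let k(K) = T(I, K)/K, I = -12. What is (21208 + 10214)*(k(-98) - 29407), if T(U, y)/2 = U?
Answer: -45276933882/49 ≈ -9.2402e+8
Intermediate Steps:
T(U, y) = 2*U
k(K) = -24/K (k(K) = (2*(-12))/K = -24/K)
(21208 + 10214)*(k(-98) - 29407) = (21208 + 10214)*(-24/(-98) - 29407) = 31422*(-24*(-1/98) - 29407) = 31422*(12/49 - 29407) = 31422*(-1440931/49) = -45276933882/49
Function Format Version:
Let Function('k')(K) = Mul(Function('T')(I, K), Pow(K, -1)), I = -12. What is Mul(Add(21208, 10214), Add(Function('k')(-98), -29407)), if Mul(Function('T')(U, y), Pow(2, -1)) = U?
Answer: Rational(-45276933882, 49) ≈ -9.2402e+8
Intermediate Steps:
Function('T')(U, y) = Mul(2, U)
Function('k')(K) = Mul(-24, Pow(K, -1)) (Function('k')(K) = Mul(Mul(2, -12), Pow(K, -1)) = Mul(-24, Pow(K, -1)))
Mul(Add(21208, 10214), Add(Function('k')(-98), -29407)) = Mul(Add(21208, 10214), Add(Mul(-24, Pow(-98, -1)), -29407)) = Mul(31422, Add(Mul(-24, Rational(-1, 98)), -29407)) = Mul(31422, Add(Rational(12, 49), -29407)) = Mul(31422, Rational(-1440931, 49)) = Rational(-45276933882, 49)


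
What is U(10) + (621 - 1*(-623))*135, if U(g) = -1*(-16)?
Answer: 167956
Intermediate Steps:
U(g) = 16
U(10) + (621 - 1*(-623))*135 = 16 + (621 - 1*(-623))*135 = 16 + (621 + 623)*135 = 16 + 1244*135 = 16 + 167940 = 167956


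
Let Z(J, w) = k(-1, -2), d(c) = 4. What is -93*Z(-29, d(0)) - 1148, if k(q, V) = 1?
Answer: -1241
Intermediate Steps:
Z(J, w) = 1
-93*Z(-29, d(0)) - 1148 = -93*1 - 1148 = -93 - 1148 = -1241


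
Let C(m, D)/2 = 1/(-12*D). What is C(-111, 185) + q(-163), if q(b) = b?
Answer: -180931/1110 ≈ -163.00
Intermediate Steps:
C(m, D) = -1/(6*D) (C(m, D) = 2/((-12*D)) = 2*(-1/(12*D)) = -1/(6*D))
C(-111, 185) + q(-163) = -1/6/185 - 163 = -1/6*1/185 - 163 = -1/1110 - 163 = -180931/1110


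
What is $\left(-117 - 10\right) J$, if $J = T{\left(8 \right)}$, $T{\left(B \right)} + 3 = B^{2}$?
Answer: $-7747$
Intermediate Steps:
$T{\left(B \right)} = -3 + B^{2}$
$J = 61$ ($J = -3 + 8^{2} = -3 + 64 = 61$)
$\left(-117 - 10\right) J = \left(-117 - 10\right) 61 = \left(-127\right) 61 = -7747$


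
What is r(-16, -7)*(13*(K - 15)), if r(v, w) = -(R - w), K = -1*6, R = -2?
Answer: 1365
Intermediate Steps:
K = -6
r(v, w) = 2 + w (r(v, w) = -(-2 - w) = 2 + w)
r(-16, -7)*(13*(K - 15)) = (2 - 7)*(13*(-6 - 15)) = -65*(-21) = -5*(-273) = 1365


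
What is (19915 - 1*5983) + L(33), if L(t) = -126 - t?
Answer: 13773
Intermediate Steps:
(19915 - 1*5983) + L(33) = (19915 - 1*5983) + (-126 - 1*33) = (19915 - 5983) + (-126 - 33) = 13932 - 159 = 13773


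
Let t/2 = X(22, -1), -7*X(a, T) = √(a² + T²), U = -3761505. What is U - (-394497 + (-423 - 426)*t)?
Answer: -3367008 - 1698*√485/7 ≈ -3.3724e+6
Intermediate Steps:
X(a, T) = -√(T² + a²)/7 (X(a, T) = -√(a² + T²)/7 = -√(T² + a²)/7)
t = -2*√485/7 (t = 2*(-√((-1)² + 22²)/7) = 2*(-√(1 + 484)/7) = 2*(-√485/7) = -2*√485/7 ≈ -6.2922)
U - (-394497 + (-423 - 426)*t) = -3761505 - (-394497 + (-423 - 426)*(-2*√485/7)) = -3761505 - (-394497 - (-1698)*√485/7) = -3761505 - (-394497 + 1698*√485/7) = -3761505 + (394497 - 1698*√485/7) = -3367008 - 1698*√485/7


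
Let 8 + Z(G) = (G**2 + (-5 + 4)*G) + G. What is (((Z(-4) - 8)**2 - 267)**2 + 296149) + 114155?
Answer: 481593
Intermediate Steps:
Z(G) = -8 + G**2 (Z(G) = -8 + ((G**2 + (-5 + 4)*G) + G) = -8 + ((G**2 - G) + G) = -8 + G**2)
(((Z(-4) - 8)**2 - 267)**2 + 296149) + 114155 = ((((-8 + (-4)**2) - 8)**2 - 267)**2 + 296149) + 114155 = ((((-8 + 16) - 8)**2 - 267)**2 + 296149) + 114155 = (((8 - 8)**2 - 267)**2 + 296149) + 114155 = ((0**2 - 267)**2 + 296149) + 114155 = ((0 - 267)**2 + 296149) + 114155 = ((-267)**2 + 296149) + 114155 = (71289 + 296149) + 114155 = 367438 + 114155 = 481593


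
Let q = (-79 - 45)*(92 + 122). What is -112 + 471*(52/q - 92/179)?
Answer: -421558937/1187486 ≈ -355.00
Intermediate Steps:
q = -26536 (q = -124*214 = -26536)
-112 + 471*(52/q - 92/179) = -112 + 471*(52/(-26536) - 92/179) = -112 + 471*(52*(-1/26536) - 92*1/179) = -112 + 471*(-13/6634 - 92/179) = -112 + 471*(-612655/1187486) = -112 - 288560505/1187486 = -421558937/1187486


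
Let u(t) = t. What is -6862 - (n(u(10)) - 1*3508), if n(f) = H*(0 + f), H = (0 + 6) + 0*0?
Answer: -3414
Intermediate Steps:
H = 6 (H = 6 + 0 = 6)
n(f) = 6*f (n(f) = 6*(0 + f) = 6*f)
-6862 - (n(u(10)) - 1*3508) = -6862 - (6*10 - 1*3508) = -6862 - (60 - 3508) = -6862 - 1*(-3448) = -6862 + 3448 = -3414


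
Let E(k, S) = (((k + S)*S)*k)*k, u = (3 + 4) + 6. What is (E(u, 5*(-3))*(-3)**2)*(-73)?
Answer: -3330990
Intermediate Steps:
u = 13 (u = 7 + 6 = 13)
E(k, S) = S*k**2*(S + k) (E(k, S) = (((S + k)*S)*k)*k = ((S*(S + k))*k)*k = (S*k*(S + k))*k = S*k**2*(S + k))
(E(u, 5*(-3))*(-3)**2)*(-73) = (((5*(-3))*13**2*(5*(-3) + 13))*(-3)**2)*(-73) = (-15*169*(-15 + 13)*9)*(-73) = (-15*169*(-2)*9)*(-73) = (5070*9)*(-73) = 45630*(-73) = -3330990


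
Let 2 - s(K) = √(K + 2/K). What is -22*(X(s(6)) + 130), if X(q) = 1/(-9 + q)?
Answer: -182809/64 - 11*√57/64 ≈ -2857.7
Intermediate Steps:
s(K) = 2 - √(K + 2/K)
-22*(X(s(6)) + 130) = -22*(1/(-9 + (2 - √(6 + 2/6))) + 130) = -22*(1/(-9 + (2 - √(6 + 2*(⅙)))) + 130) = -22*(1/(-9 + (2 - √(6 + ⅓))) + 130) = -22*(1/(-9 + (2 - √(19/3))) + 130) = -22*(1/(-9 + (2 - √57/3)) + 130) = -22*(1/(-7 - √57/3) + 130) = -22*(130 + 1/(-7 - √57/3)) = -2860 - 22/(-7 - √57/3)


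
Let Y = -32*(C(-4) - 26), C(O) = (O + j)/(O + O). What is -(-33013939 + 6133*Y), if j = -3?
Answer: 28083007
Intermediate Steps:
C(O) = (-3 + O)/(2*O) (C(O) = (O - 3)/(O + O) = (-3 + O)/((2*O)) = (-3 + O)*(1/(2*O)) = (-3 + O)/(2*O))
Y = 804 (Y = -32*((½)*(-3 - 4)/(-4) - 26) = -32*((½)*(-¼)*(-7) - 26) = -32*(7/8 - 26) = -32*(-201/8) = 804)
-(-33013939 + 6133*Y) = -6133/(1/(-5383 + 804)) = -6133/(1/(-4579)) = -6133/(-1/4579) = -6133*(-4579) = 28083007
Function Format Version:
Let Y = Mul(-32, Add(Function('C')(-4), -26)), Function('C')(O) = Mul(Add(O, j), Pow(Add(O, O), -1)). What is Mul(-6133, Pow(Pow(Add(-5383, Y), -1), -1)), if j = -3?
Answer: 28083007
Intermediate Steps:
Function('C')(O) = Mul(Rational(1, 2), Pow(O, -1), Add(-3, O)) (Function('C')(O) = Mul(Add(O, -3), Pow(Add(O, O), -1)) = Mul(Add(-3, O), Pow(Mul(2, O), -1)) = Mul(Add(-3, O), Mul(Rational(1, 2), Pow(O, -1))) = Mul(Rational(1, 2), Pow(O, -1), Add(-3, O)))
Y = 804 (Y = Mul(-32, Add(Mul(Rational(1, 2), Pow(-4, -1), Add(-3, -4)), -26)) = Mul(-32, Add(Mul(Rational(1, 2), Rational(-1, 4), -7), -26)) = Mul(-32, Add(Rational(7, 8), -26)) = Mul(-32, Rational(-201, 8)) = 804)
Mul(-6133, Pow(Pow(Add(-5383, Y), -1), -1)) = Mul(-6133, Pow(Pow(Add(-5383, 804), -1), -1)) = Mul(-6133, Pow(Pow(-4579, -1), -1)) = Mul(-6133, Pow(Rational(-1, 4579), -1)) = Mul(-6133, -4579) = 28083007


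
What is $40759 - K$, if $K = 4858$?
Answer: $35901$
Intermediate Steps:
$40759 - K = 40759 - 4858 = 35901$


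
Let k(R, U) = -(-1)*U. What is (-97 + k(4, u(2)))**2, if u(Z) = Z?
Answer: 9025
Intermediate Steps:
k(R, U) = U
(-97 + k(4, u(2)))**2 = (-97 + 2)**2 = (-95)**2 = 9025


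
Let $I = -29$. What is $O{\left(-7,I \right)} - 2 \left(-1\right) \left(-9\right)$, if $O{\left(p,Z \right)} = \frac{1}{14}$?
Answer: $- \frac{251}{14} \approx -17.929$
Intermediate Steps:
$O{\left(p,Z \right)} = \frac{1}{14}$
$O{\left(-7,I \right)} - 2 \left(-1\right) \left(-9\right) = \frac{1}{14} - 2 \left(-1\right) \left(-9\right) = \frac{1}{14} - \left(-2\right) \left(-9\right) = \frac{1}{14} - 18 = - \frac{251}{14}$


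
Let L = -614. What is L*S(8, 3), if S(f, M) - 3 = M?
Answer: -3684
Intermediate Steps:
S(f, M) = 3 + M
L*S(8, 3) = -614*(3 + 3) = -614*6 = -3684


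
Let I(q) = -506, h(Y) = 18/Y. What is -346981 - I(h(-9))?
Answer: -346475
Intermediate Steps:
-346981 - I(h(-9)) = -346981 - 1*(-506) = -346981 + 506 = -346475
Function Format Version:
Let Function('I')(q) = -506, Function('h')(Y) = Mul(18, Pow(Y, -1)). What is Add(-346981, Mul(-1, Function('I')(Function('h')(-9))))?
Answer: -346475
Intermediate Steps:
Add(-346981, Mul(-1, Function('I')(Function('h')(-9)))) = Add(-346981, Mul(-1, -506)) = Add(-346981, 506) = -346475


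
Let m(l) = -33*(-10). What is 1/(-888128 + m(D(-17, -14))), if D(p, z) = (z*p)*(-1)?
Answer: -1/887798 ≈ -1.1264e-6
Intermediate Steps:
D(p, z) = -p*z (D(p, z) = (p*z)*(-1) = -p*z)
m(l) = 330
1/(-888128 + m(D(-17, -14))) = 1/(-888128 + 330) = 1/(-887798) = -1/887798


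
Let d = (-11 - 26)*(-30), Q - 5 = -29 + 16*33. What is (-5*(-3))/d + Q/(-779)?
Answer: -36517/57646 ≈ -0.63347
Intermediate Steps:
Q = 504 (Q = 5 + (-29 + 16*33) = 5 + (-29 + 528) = 5 + 499 = 504)
d = 1110 (d = -37*(-30) = 1110)
(-5*(-3))/d + Q/(-779) = -5*(-3)/1110 + 504/(-779) = 15*(1/1110) + 504*(-1/779) = 1/74 - 504/779 = -36517/57646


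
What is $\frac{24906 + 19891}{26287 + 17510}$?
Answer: $\frac{44797}{43797} \approx 1.0228$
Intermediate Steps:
$\frac{24906 + 19891}{26287 + 17510} = \frac{44797}{43797}$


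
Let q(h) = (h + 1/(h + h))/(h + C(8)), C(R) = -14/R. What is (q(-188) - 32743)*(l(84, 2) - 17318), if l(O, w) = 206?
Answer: 289665412236/517 ≈ 5.6028e+8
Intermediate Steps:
q(h) = (h + 1/(2*h))/(-7/4 + h) (q(h) = (h + 1/(h + h))/(h - 14/8) = (h + 1/(2*h))/(h - 14*1/8) = (h + 1/(2*h))/(h - 7/4) = (h + 1/(2*h))/(-7/4 + h))
(q(-188) - 32743)*(l(84, 2) - 17318) = (2*(1 + 2*(-188)**2)/(-188*(-7 + 4*(-188))) - 32743)*(206 - 17318) = (2*(-1/188)*(1 + 2*35344)/(-7 - 752) - 32743)*(-17112) = (2*(-1/188)*(1 + 70688)/(-759) - 32743)*(-17112) = (2*(-1/188)*(-1/759)*70689 - 32743)*(-17112) = (23563/23782 - 32743)*(-17112) = -778670463/23782*(-17112) = 289665412236/517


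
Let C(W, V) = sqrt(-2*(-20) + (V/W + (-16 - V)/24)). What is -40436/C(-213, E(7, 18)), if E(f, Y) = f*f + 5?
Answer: -80872*sqrt(6683727)/31379 ≈ -6663.0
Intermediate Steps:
E(f, Y) = 5 + f**2 (E(f, Y) = f**2 + 5 = 5 + f**2)
C(W, V) = sqrt(118/3 - V/24 + V/W) (C(W, V) = sqrt(40 + (V/W + (-16 - V)*(1/24))) = sqrt(40 + (V/W + (-2/3 - V/24))) = sqrt(40 + (-2/3 - V/24 + V/W)) = sqrt(118/3 - V/24 + V/W))
-40436/C(-213, E(7, 18)) = -40436*12/sqrt(5664 - 6*(5 + 7**2) + 144*(5 + 7**2)/(-213)) = -40436*12/sqrt(5664 - 6*(5 + 49) + 144*(5 + 49)*(-1/213)) = -40436*12/sqrt(5664 - 6*54 + 144*54*(-1/213)) = -40436*12/sqrt(5664 - 324 - 2592/71) = -40436*2*sqrt(6683727)/31379 = -80872*sqrt(6683727)/31379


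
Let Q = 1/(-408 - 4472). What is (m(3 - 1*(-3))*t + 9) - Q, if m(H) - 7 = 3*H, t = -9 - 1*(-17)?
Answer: 1019921/4880 ≈ 209.00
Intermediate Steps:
t = 8 (t = -9 + 17 = 8)
m(H) = 7 + 3*H
Q = -1/4880 (Q = 1/(-4880) = -1/4880 ≈ -0.00020492)
(m(3 - 1*(-3))*t + 9) - Q = ((7 + 3*(3 - 1*(-3)))*8 + 9) - 1*(-1/4880) = ((7 + 3*(3 + 3))*8 + 9) + 1/4880 = ((7 + 3*6)*8 + 9) + 1/4880 = ((7 + 18)*8 + 9) + 1/4880 = (25*8 + 9) + 1/4880 = (200 + 9) + 1/4880 = 209 + 1/4880 = 1019921/4880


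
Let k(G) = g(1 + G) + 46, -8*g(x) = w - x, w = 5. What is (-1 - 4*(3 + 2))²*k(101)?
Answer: 205065/8 ≈ 25633.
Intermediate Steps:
g(x) = -5/8 + x/8 (g(x) = -(5 - x)/8 = -5/8 + x/8)
k(G) = 91/2 + G/8 (k(G) = (-5/8 + (1 + G)/8) + 46 = (-5/8 + (⅛ + G/8)) + 46 = (-½ + G/8) + 46 = 91/2 + G/8)
(-1 - 4*(3 + 2))²*k(101) = (-1 - 4*(3 + 2))²*(91/2 + (⅛)*101) = (-1 - 4*5)²*(91/2 + 101/8) = (-1 - 20)²*(465/8) = (-21)²*(465/8) = 441*(465/8) = 205065/8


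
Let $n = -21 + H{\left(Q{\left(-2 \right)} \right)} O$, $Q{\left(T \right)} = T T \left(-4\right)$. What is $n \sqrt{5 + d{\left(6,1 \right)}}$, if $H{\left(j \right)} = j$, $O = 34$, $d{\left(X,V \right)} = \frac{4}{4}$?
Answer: $- 565 \sqrt{6} \approx -1384.0$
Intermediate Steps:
$Q{\left(T \right)} = - 4 T^{2}$ ($Q{\left(T \right)} = T^{2} \left(-4\right) = - 4 T^{2}$)
$d{\left(X,V \right)} = 1$ ($d{\left(X,V \right)} = 4 \cdot \frac{1}{4} = 1$)
$n = -565$ ($n = -21 + - 4 \left(-2\right)^{2} \cdot 34 = -21 + \left(-4\right) 4 \cdot 34 = -21 - 544 = -565$)
$n \sqrt{5 + d{\left(6,1 \right)}} = - 565 \sqrt{5 + 1} = - 565 \sqrt{6}$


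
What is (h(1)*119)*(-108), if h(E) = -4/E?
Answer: 51408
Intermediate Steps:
(h(1)*119)*(-108) = (-4/1*119)*(-108) = (-4*1*119)*(-108) = -4*119*(-108) = -476*(-108) = 51408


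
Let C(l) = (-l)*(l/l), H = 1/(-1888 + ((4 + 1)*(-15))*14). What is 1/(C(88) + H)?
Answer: -2938/258545 ≈ -0.011364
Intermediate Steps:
H = -1/2938 (H = 1/(-1888 + (5*(-15))*14) = 1/(-1888 - 75*14) = 1/(-1888 - 1050) = 1/(-2938) = -1/2938 ≈ -0.00034037)
C(l) = -l (C(l) = -l*1 = -l)
1/(C(88) + H) = 1/(-1*88 - 1/2938) = 1/(-88 - 1/2938) = 1/(-258545/2938) = -2938/258545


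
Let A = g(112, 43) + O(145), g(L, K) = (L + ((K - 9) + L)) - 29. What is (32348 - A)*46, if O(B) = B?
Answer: 1470804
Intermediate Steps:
g(L, K) = -38 + K + 2*L (g(L, K) = (L + ((-9 + K) + L)) - 29 = (L + (-9 + K + L)) - 29 = (-9 + K + 2*L) - 29 = -38 + K + 2*L)
A = 374 (A = (-38 + 43 + 2*112) + 145 = (-38 + 43 + 224) + 145 = 229 + 145 = 374)
(32348 - A)*46 = (32348 - 1*374)*46 = (32348 - 374)*46 = 31974*46 = 1470804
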